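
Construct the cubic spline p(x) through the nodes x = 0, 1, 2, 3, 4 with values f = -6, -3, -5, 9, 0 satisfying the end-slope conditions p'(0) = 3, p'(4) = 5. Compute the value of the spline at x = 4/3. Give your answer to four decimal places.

-4.5820

Put M_i = p'' at the i-th knot. Here h = (1, 1, 1, 1) and Δ = (3, -2, 14, -9), so the interior equations h_(i-1)·M_(i-1) + 2(h_(i-1)+h_i)·M_i + h_i·M_(i+1) = 6(Δ_i − Δ_(i-1)) read
  1·M_0 + 4·M_1 + 1·M_2 = 6(Δ_1 - Δ_0) = -30
  1·M_1 + 4·M_2 + 1·M_3 = 6(Δ_2 - Δ_1) = 96
  1·M_2 + 4·M_3 + 1·M_4 = 6(Δ_3 - Δ_2) = -138
Clamped end conditions give two more equations: 2h_0·M_0 + h_0·M_1 = 6(Δ_0 - p'(0)) = 0 and h_3·M_3 + 2h_3·M_4 = 6(p'(4) - Δ_3) = 84.
Solving: M_0 = 151/14, M_1 = -151/7, M_2 = 91/2, M_3 = -451/7, M_4 = 1039/14.
On [1, 2], p(x) = -3 - 67/28·(x - 1) - 151/14·(x - 1)² + 313/28·(x - 1)³.
With (x - 1) = 1/3: p(4/3) = -866/189.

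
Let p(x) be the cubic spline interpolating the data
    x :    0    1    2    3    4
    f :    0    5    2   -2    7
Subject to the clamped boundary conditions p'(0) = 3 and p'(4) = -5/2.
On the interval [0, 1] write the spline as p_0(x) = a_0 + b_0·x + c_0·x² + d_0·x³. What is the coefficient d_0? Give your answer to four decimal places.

-4.3839

Write M_i for p''(x_i). With h_i = 1, 1, 1, 1 and divided differences Δ_i = 5, -3, -4, 9, the continuity of p' gives the tridiagonal system
  1·M_0 + 4·M_1 + 1·M_2 = 6(Δ_1 - Δ_0) = -48
  1·M_1 + 4·M_2 + 1·M_3 = 6(Δ_2 - Δ_1) = -6
  1·M_2 + 4·M_3 + 1·M_4 = 6(Δ_3 - Δ_2) = 78
Clamped end conditions give two more equations: 2h_0·M_0 + h_0·M_1 = 6(Δ_0 - p'(0)) = 12 and h_3·M_3 + 2h_3·M_4 = 6(p'(4) - Δ_3) = -69.
Hence M_0 = 715/56, M_1 = -379/28, M_2 = -53/8, M_3 = 953/28, M_4 = -2885/56.
On [0, 1], with p_0(x) = a_0 + b_0·x + c_0·x² + d_0·x³: c_0 = M_0/2 = 715/112, d_0 = (M_1 - M_0)/(6h_0) = -491/112, b_0 = Δ_0 - h_0(2M_0 + M_1)/6 = 3.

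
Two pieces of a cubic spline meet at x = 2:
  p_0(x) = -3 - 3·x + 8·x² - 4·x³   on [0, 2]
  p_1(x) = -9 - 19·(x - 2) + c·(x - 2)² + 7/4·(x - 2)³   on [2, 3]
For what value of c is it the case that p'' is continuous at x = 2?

p_0''(x) = 16 - 24·x, so p_0''(2) = -32. On the right, p_1''(2) = 2c, so c = -16.

-16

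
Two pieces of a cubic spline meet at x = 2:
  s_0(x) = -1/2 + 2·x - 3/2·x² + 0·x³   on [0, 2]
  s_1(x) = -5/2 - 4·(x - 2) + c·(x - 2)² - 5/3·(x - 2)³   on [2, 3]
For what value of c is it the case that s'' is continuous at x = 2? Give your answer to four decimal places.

-1.5000

s_0''(x) = -3 + 0·x, so s_0''(2) = -3. On the right, s_1''(2) = 2c, so c = -3/2.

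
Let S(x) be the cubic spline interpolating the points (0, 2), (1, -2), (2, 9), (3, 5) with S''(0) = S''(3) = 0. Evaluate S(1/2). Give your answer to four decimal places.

Put M_i = S'' at the i-th knot. Here h = (1, 1, 1) and Δ = (-4, 11, -4), so the interior equations h_(i-1)·M_(i-1) + 2(h_(i-1)+h_i)·M_i + h_i·M_(i+1) = 6(Δ_i − Δ_(i-1)) read
  1·M_0 + 4·M_1 + 1·M_2 = 6(Δ_1 - Δ_0) = 90
  1·M_1 + 4·M_2 + 1·M_3 = 6(Δ_2 - Δ_1) = -90
Natural end conditions: M_0 = M_3 = 0.
Forward elimination and back-substitution give M_0 = 0, M_1 = 30, M_2 = -30, M_3 = 0.
On [0, 1], S(x) = 2 - 9·x + 0·x² + 5·x³.
With x = 1/2: S(1/2) = -15/8.

-1.8750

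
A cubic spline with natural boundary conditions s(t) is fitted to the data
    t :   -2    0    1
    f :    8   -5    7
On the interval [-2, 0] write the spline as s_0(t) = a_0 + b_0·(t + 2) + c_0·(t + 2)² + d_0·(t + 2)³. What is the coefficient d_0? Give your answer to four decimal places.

1.5417

Let m_i = s''(x_i). Step sizes h_i = 2, 1; slopes of the chords Δ_i = (y_(i+1) - y_i)/h_i = -13/2, 12.
  2·m_0 + 6·m_1 + 1·m_2 = 6(Δ_1 - Δ_0) = 111
Natural end conditions: m_0 = m_2 = 0.
Solving the tridiagonal system: m_0 = 0, m_1 = 37/2, m_2 = 0.
On [-2, 0], with s_0(t) = a_0 + b_0·(t + 2) + c_0·(t + 2)² + d_0·(t + 2)³: c_0 = m_0/2 = 0, d_0 = (m_1 - m_0)/(6h_0) = 37/24, b_0 = Δ_0 - h_0(2m_0 + m_1)/6 = -38/3.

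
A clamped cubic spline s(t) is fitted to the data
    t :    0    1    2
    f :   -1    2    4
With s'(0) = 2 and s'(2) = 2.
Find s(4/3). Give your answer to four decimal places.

Let M_i = s''(x_i). Step sizes h_i = 1, 1; slopes of the chords Δ_i = (y_(i+1) - y_i)/h_i = 3, 2.
  1·M_0 + 4·M_1 + 1·M_2 = 6(Δ_1 - Δ_0) = -6
Clamped end conditions give two more equations: 2h_0·M_0 + h_0·M_1 = 6(Δ_0 - s'(0)) = 6 and h_1·M_1 + 2h_1·M_2 = 6(s'(2) - Δ_1) = 0.
Solving the tridiagonal system: M_0 = 9/2, M_1 = -3, M_2 = 3/2.
On [1, 2], s(t) = 2 + 11/4·(t - 1) - 3/2·(t - 1)² + 3/4·(t - 1)³.
With (t - 1) = 1/3: s(4/3) = 25/9.

2.7778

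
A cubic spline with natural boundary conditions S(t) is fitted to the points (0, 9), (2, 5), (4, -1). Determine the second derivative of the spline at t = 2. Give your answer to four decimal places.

With σ_i denoting the second derivative at x_i, h_i = 2, 2, and Δ_i = (y_(i+1) − y_i)/h_i = -2, -3:
  2·σ_0 + 8·σ_1 + 2·σ_2 = 6(Δ_1 - Δ_0) = -6
Natural end conditions: σ_0 = σ_2 = 0.
Forward elimination and back-substitution give σ_0 = 0, σ_1 = -3/4, σ_2 = 0.

-0.7500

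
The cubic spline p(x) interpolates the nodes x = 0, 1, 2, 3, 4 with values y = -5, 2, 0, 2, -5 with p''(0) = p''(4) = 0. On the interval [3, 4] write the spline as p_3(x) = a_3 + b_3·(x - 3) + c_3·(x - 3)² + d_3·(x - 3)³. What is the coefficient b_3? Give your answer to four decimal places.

Write m_i for p''(x_i). With h_i = 1, 1, 1, 1 and divided differences Δ_i = 7, -2, 2, -7, the continuity of p' gives the tridiagonal system
  1·m_0 + 4·m_1 + 1·m_2 = 6(Δ_1 - Δ_0) = -54
  1·m_1 + 4·m_2 + 1·m_3 = 6(Δ_2 - Δ_1) = 24
  1·m_2 + 4·m_3 + 1·m_4 = 6(Δ_3 - Δ_2) = -54
Natural end conditions: m_0 = m_4 = 0.
Forward elimination and back-substitution give m_0 = 0, m_1 = -120/7, m_2 = 102/7, m_3 = -120/7, m_4 = 0.
On [3, 4], with p_3(x) = a_3 + b_3·(x - 3) + c_3·(x - 3)² + d_3·(x - 3)³: c_3 = m_3/2 = -60/7, d_3 = (m_4 - m_3)/(6h_3) = 20/7, b_3 = Δ_3 - h_3(2m_3 + m_4)/6 = -9/7.

-1.2857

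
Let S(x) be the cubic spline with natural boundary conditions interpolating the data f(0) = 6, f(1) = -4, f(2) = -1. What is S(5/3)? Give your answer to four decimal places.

Let M_i = S''(x_i). Step sizes h_i = 1, 1; slopes of the chords Δ_i = (y_(i+1) - y_i)/h_i = -10, 3.
  1·M_0 + 4·M_1 + 1·M_2 = 6(Δ_1 - Δ_0) = 78
Natural end conditions: M_0 = M_2 = 0.
Forward elimination and back-substitution give M_0 = 0, M_1 = 39/2, M_2 = 0.
On [1, 2], S(x) = -4 - 7/2·(x - 1) + 39/4·(x - 1)² - 13/4·(x - 1)³.
With (x - 1) = 2/3: S(5/3) = -80/27.

-2.9630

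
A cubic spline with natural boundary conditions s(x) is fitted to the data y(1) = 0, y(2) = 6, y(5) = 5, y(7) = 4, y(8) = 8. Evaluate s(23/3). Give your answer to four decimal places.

Put M_i = s'' at the i-th knot. Here h = (1, 3, 2, 1) and Δ = (6, -1/3, -1/2, 4), so the interior equations h_(i-1)·M_(i-1) + 2(h_(i-1)+h_i)·M_i + h_i·M_(i+1) = 6(Δ_i − Δ_(i-1)) read
  1·M_0 + 8·M_1 + 3·M_2 = 6(Δ_1 - Δ_0) = -38
  3·M_1 + 10·M_2 + 2·M_3 = 6(Δ_2 - Δ_1) = -1
  2·M_2 + 6·M_3 + 1·M_4 = 6(Δ_3 - Δ_2) = 27
Natural end conditions: M_0 = M_4 = 0.
Forward elimination and back-substitution give M_0 = 0, M_1 = -974/197, M_2 = 102/197, M_3 = 1705/394, M_4 = 0.
On [7, 8], s(x) = 4 + 3023/1182·(x - 7) + 1705/788·(x - 7)² - 1705/2364·(x - 7)³.
With (x - 7) = 2/3: s(23/3) = 102970/15957.

6.4530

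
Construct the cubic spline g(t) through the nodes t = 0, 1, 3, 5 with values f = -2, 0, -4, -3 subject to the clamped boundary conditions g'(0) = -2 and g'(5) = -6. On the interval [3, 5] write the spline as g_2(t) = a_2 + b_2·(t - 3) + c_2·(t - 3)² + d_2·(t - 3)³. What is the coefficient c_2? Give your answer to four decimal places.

3.7935

With M_i denoting the second derivative at x_i, h_i = 1, 2, 2, and Δ_i = (y_(i+1) − y_i)/h_i = 2, -2, 1/2:
  1·M_0 + 6·M_1 + 2·M_2 = 6(Δ_1 - Δ_0) = -24
  2·M_1 + 8·M_2 + 2·M_3 = 6(Δ_2 - Δ_1) = 15
Clamped end conditions give two more equations: 2h_0·M_0 + h_0·M_1 = 6(Δ_0 - g'(0)) = 24 and h_2·M_2 + 2h_2·M_3 = 6(g'(5) - Δ_2) = -39.
Solving: M_0 = 383/23, M_1 = -214/23, M_2 = 349/46, M_3 = -623/46.
On [3, 5], with g_2(t) = a_2 + b_2·(t - 3) + c_2·(t - 3)² + d_2·(t - 3)³: c_2 = M_2/2 = 349/92, d_2 = (M_3 - M_2)/(6h_2) = -81/46, b_2 = Δ_2 - h_2(2M_2 + M_3)/6 = -1/23.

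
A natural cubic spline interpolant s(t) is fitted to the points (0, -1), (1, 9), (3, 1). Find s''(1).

-14

Put M_i = s'' at the i-th knot. Here h = (1, 2) and Δ = (10, -4), so the interior equations h_(i-1)·M_(i-1) + 2(h_(i-1)+h_i)·M_i + h_i·M_(i+1) = 6(Δ_i − Δ_(i-1)) read
  1·M_0 + 6·M_1 + 2·M_2 = 6(Δ_1 - Δ_0) = -84
Natural end conditions: M_0 = M_2 = 0.
Forward elimination and back-substitution give M_0 = 0, M_1 = -14, M_2 = 0.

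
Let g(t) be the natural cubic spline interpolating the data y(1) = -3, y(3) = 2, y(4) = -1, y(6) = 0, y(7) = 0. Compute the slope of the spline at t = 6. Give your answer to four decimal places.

Put m_i = g'' at the i-th knot. Here h = (2, 1, 2, 1) and Δ = (5/2, -3, 1/2, 0), so the interior equations h_(i-1)·m_(i-1) + 2(h_(i-1)+h_i)·m_i + h_i·m_(i+1) = 6(Δ_i − Δ_(i-1)) read
  2·m_0 + 6·m_1 + 1·m_2 = 6(Δ_1 - Δ_0) = -33
  1·m_1 + 6·m_2 + 2·m_3 = 6(Δ_2 - Δ_1) = 21
  2·m_2 + 6·m_3 + 1·m_4 = 6(Δ_3 - Δ_2) = -3
Natural end conditions: m_0 = m_4 = 0.
Solving the tridiagonal system: m_0 = 0, m_1 = -198/31, m_2 = 165/31, m_3 = -141/62, m_4 = 0.
On [6, 7], g'(t) = b_3 + 2c_3·(t - 6) + 3d_3·(t - 6)² with b_3 = Δ_3 - h_3(2m_3 + m_4)/6 = 47/62, c_3 = m_3/2 = -141/124, d_3 = (m_4 - m_3)/(6h_3) = 47/124. So g'(6) = 47/62.

0.7581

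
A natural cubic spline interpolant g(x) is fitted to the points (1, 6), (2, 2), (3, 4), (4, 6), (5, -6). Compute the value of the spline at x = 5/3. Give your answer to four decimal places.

Write σ_i for g''(x_i). With h_i = 1, 1, 1, 1 and divided differences Δ_i = -4, 2, 2, -12, the continuity of g' gives the tridiagonal system
  1·σ_0 + 4·σ_1 + 1·σ_2 = 6(Δ_1 - Δ_0) = 36
  1·σ_1 + 4·σ_2 + 1·σ_3 = 6(Δ_2 - Δ_1) = 0
  1·σ_2 + 4·σ_3 + 1·σ_4 = 6(Δ_3 - Δ_2) = -84
Natural end conditions: σ_0 = σ_4 = 0.
Hence σ_0 = 0, σ_1 = 57/7, σ_2 = 24/7, σ_3 = -153/7, σ_4 = 0.
On [1, 2], g(x) = 6 - 75/14·(x - 1) + 0·(x - 1)² + 19/14·(x - 1)³.
With (x - 1) = 2/3: g(5/3) = 535/189.

2.8307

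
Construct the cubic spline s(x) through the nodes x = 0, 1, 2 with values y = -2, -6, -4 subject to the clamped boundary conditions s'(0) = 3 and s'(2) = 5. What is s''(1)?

With M_i denoting the second derivative at x_i, h_i = 1, 1, and Δ_i = (y_(i+1) − y_i)/h_i = -4, 2:
  1·M_0 + 4·M_1 + 1·M_2 = 6(Δ_1 - Δ_0) = 36
Clamped end conditions give two more equations: 2h_0·M_0 + h_0·M_1 = 6(Δ_0 - s'(0)) = -42 and h_1·M_1 + 2h_1·M_2 = 6(s'(2) - Δ_1) = 18.
Hence M_0 = -29, M_1 = 16, M_2 = 1.

16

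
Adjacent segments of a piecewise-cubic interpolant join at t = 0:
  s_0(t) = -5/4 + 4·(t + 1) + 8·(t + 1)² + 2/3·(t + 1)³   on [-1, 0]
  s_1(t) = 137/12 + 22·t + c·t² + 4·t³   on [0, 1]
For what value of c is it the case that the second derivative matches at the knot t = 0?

s_0''(t) = 16 + 4·(t + 1), so s_0''(0) = 20. On the right, s_1''(0) = 2c, so c = 10.

10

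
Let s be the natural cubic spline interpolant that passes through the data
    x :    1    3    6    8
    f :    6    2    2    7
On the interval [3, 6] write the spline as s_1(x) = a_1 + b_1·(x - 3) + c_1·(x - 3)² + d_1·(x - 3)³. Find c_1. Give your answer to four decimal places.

Put M_i = s'' at the i-th knot. Here h = (2, 3, 2) and Δ = (-2, 0, 5/2), so the interior equations h_(i-1)·M_(i-1) + 2(h_(i-1)+h_i)·M_i + h_i·M_(i+1) = 6(Δ_i − Δ_(i-1)) read
  2·M_0 + 10·M_1 + 3·M_2 = 6(Δ_1 - Δ_0) = 12
  3·M_1 + 10·M_2 + 2·M_3 = 6(Δ_2 - Δ_1) = 15
Natural end conditions: M_0 = M_3 = 0.
Solving the tridiagonal system: M_0 = 0, M_1 = 75/91, M_2 = 114/91, M_3 = 0.
On [3, 6], with s_1(x) = a_1 + b_1·(x - 3) + c_1·(x - 3)² + d_1·(x - 3)³: c_1 = M_1/2 = 75/182, d_1 = (M_2 - M_1)/(6h_1) = 1/42, b_1 = Δ_1 - h_1(2M_1 + M_2)/6 = -132/91.

0.4121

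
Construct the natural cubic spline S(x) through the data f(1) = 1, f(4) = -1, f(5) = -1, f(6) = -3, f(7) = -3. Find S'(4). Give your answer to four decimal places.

0.3678

Let σ_i = S''(x_i). Step sizes h_i = 3, 1, 1, 1; slopes of the chords Δ_i = (y_(i+1) - y_i)/h_i = -2/3, 0, -2, 0.
  3·σ_0 + 8·σ_1 + 1·σ_2 = 6(Δ_1 - Δ_0) = 4
  1·σ_1 + 4·σ_2 + 1·σ_3 = 6(Δ_2 - Δ_1) = -12
  1·σ_2 + 4·σ_3 + 1·σ_4 = 6(Δ_3 - Δ_2) = 12
Natural end conditions: σ_0 = σ_4 = 0.
Solving the tridiagonal system: σ_0 = 0, σ_1 = 30/29, σ_2 = -124/29, σ_3 = 118/29, σ_4 = 0.
On [4, 5], S'(x) = b_1 + 2c_1·(x - 4) + 3d_1·(x - 4)² with b_1 = Δ_1 - h_1(2σ_1 + σ_2)/6 = 32/87, c_1 = σ_1/2 = 15/29, d_1 = (σ_2 - σ_1)/(6h_1) = -77/87. So S'(4) = 32/87.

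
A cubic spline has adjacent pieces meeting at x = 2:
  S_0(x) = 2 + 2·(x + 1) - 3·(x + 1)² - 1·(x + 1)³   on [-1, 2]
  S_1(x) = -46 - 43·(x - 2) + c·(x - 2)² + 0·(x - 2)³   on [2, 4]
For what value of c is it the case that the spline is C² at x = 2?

S_0''(x) = -6 - 6·(x + 1), so S_0''(2) = -24. On the right, S_1''(2) = 2c, so c = -12.

-12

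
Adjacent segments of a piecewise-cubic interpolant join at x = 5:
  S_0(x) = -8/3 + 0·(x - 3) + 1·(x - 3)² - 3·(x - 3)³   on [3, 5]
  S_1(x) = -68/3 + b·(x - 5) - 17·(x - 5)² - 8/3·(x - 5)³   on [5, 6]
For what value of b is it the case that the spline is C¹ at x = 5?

S_0'(x) = 0 + 2·(x - 3) - 9·(x - 3)², so S_0'(5) = -32. On the right, S_1'(5) = b, so b = -32.

-32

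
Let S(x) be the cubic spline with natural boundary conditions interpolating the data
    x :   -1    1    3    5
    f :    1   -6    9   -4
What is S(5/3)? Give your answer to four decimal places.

-1.2173

Put m_i = S'' at the i-th knot. Here h = (2, 2, 2) and Δ = (-7/2, 15/2, -13/2), so the interior equations h_(i-1)·m_(i-1) + 2(h_(i-1)+h_i)·m_i + h_i·m_(i+1) = 6(Δ_i − Δ_(i-1)) read
  2·m_0 + 8·m_1 + 2·m_2 = 6(Δ_1 - Δ_0) = 66
  2·m_1 + 8·m_2 + 2·m_3 = 6(Δ_2 - Δ_1) = -84
Natural end conditions: m_0 = m_3 = 0.
Solving: m_0 = 0, m_1 = 58/5, m_2 = -67/5, m_3 = 0.
On [1, 3], S(x) = -6 + 127/30·(x - 1) + 29/5·(x - 1)² - 25/12·(x - 1)³.
With (x - 1) = 2/3: S(5/3) = -493/405.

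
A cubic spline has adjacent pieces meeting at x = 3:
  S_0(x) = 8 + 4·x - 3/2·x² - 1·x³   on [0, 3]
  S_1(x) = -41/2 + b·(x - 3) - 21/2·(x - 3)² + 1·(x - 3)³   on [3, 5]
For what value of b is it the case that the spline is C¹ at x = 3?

S_0'(x) = 4 - 3·x - 3·x², so S_0'(3) = -32. On the right, S_1'(3) = b, so b = -32.

-32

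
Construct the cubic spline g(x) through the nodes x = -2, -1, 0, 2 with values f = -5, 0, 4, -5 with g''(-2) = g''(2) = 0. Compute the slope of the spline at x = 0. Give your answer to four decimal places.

1.2391

Put M_i = g'' at the i-th knot. Here h = (1, 1, 2) and Δ = (5, 4, -9/2), so the interior equations h_(i-1)·M_(i-1) + 2(h_(i-1)+h_i)·M_i + h_i·M_(i+1) = 6(Δ_i − Δ_(i-1)) read
  1·M_0 + 4·M_1 + 1·M_2 = 6(Δ_1 - Δ_0) = -6
  1·M_1 + 6·M_2 + 2·M_3 = 6(Δ_2 - Δ_1) = -51
Natural end conditions: M_0 = M_3 = 0.
Solving: M_0 = 0, M_1 = 15/23, M_2 = -198/23, M_3 = 0.
On [0, 2], g'(x) = b_2 + 2c_2·x + 3d_2·x² with b_2 = Δ_2 - h_2(2M_2 + M_3)/6 = 57/46, c_2 = M_2/2 = -99/23, d_2 = (M_3 - M_2)/(6h_2) = 33/46. So g'(0) = 57/46.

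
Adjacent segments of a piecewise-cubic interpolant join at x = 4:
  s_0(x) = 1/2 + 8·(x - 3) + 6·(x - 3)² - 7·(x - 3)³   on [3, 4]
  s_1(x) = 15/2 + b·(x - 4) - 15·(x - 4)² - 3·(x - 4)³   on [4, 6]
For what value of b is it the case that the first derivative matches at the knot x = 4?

s_0'(x) = 8 + 12·(x - 3) - 21·(x - 3)², so s_0'(4) = -1. On the right, s_1'(4) = b, so b = -1.

-1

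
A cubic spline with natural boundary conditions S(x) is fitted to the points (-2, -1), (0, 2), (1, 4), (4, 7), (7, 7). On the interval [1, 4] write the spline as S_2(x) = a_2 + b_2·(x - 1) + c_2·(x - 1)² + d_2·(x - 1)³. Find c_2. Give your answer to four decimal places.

-0.3529

With M_i denoting the second derivative at x_i, h_i = 2, 1, 3, 3, and Δ_i = (y_(i+1) − y_i)/h_i = 3/2, 2, 1, 0:
  2·M_0 + 6·M_1 + 1·M_2 = 6(Δ_1 - Δ_0) = 3
  1·M_1 + 8·M_2 + 3·M_3 = 6(Δ_2 - Δ_1) = -6
  3·M_2 + 12·M_3 + 3·M_4 = 6(Δ_3 - Δ_2) = -6
Natural end conditions: M_0 = M_4 = 0.
Solving: M_0 = 0, M_1 = 21/34, M_2 = -12/17, M_3 = -11/34, M_4 = 0.
On [1, 4], with S_2(x) = a_2 + b_2·(x - 1) + c_2·(x - 1)² + d_2·(x - 1)³: c_2 = M_2/2 = -6/17, d_2 = (M_3 - M_2)/(6h_2) = 13/612, b_2 = Δ_2 - h_2(2M_2 + M_3)/6 = 127/68.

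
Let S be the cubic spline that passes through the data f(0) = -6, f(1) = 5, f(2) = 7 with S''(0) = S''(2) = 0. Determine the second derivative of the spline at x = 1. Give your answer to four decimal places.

-13.5000

With m_i denoting the second derivative at x_i, h_i = 1, 1, and Δ_i = (y_(i+1) − y_i)/h_i = 11, 2:
  1·m_0 + 4·m_1 + 1·m_2 = 6(Δ_1 - Δ_0) = -54
Natural end conditions: m_0 = m_2 = 0.
Solving: m_0 = 0, m_1 = -27/2, m_2 = 0.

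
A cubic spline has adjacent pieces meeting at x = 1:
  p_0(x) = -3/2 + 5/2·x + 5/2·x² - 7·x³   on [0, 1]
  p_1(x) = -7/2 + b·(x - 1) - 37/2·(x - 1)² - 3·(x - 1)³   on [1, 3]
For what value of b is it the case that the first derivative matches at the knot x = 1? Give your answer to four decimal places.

-13.5000

p_0'(x) = 5/2 + 5·x - 21·x², so p_0'(1) = -27/2. On the right, p_1'(1) = b, so b = -27/2.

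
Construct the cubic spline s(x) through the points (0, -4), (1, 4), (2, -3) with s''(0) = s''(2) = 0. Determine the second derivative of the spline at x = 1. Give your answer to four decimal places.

Put M_i = s'' at the i-th knot. Here h = (1, 1) and Δ = (8, -7), so the interior equations h_(i-1)·M_(i-1) + 2(h_(i-1)+h_i)·M_i + h_i·M_(i+1) = 6(Δ_i − Δ_(i-1)) read
  1·M_0 + 4·M_1 + 1·M_2 = 6(Δ_1 - Δ_0) = -90
Natural end conditions: M_0 = M_2 = 0.
Solving the tridiagonal system: M_0 = 0, M_1 = -45/2, M_2 = 0.

-22.5000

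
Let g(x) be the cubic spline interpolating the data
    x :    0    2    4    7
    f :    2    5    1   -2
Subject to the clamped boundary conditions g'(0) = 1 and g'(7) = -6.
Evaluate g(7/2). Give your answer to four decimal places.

With m_i denoting the second derivative at x_i, h_i = 2, 2, 3, and Δ_i = (y_(i+1) − y_i)/h_i = 3/2, -2, -1:
  2·m_0 + 8·m_1 + 2·m_2 = 6(Δ_1 - Δ_0) = -21
  2·m_1 + 10·m_2 + 3·m_3 = 6(Δ_2 - Δ_1) = 6
Clamped end conditions give two more equations: 2h_0·m_0 + h_0·m_1 = 6(Δ_0 - g'(0)) = 3 and h_2·m_2 + 2h_2·m_3 = 6(g'(7) - Δ_2) = -30.
Forward elimination and back-substitution give m_0 = 211/74, m_1 = -311/74, m_2 = 128/37, m_3 = -249/37.
On [2, 4], g(x) = 5 - 13/37·(x - 2) - 311/148·(x - 2)² + 189/296·(x - 2)³.
With (x - 2) = 3/2: g(7/2) = 4499/2368.

1.8999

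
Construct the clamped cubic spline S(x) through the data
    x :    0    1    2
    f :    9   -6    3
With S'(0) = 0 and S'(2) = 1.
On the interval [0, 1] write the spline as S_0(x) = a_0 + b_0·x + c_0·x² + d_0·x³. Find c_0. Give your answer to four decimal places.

Let m_i = S''(x_i). Step sizes h_i = 1, 1; slopes of the chords Δ_i = (y_(i+1) - y_i)/h_i = -15, 9.
  1·m_0 + 4·m_1 + 1·m_2 = 6(Δ_1 - Δ_0) = 144
Clamped end conditions give two more equations: 2h_0·m_0 + h_0·m_1 = 6(Δ_0 - S'(0)) = -90 and h_1·m_1 + 2h_1·m_2 = 6(S'(2) - Δ_1) = -48.
Forward elimination and back-substitution give m_0 = -161/2, m_1 = 71, m_2 = -119/2.
On [0, 1], with S_0(x) = a_0 + b_0·x + c_0·x² + d_0·x³: c_0 = m_0/2 = -161/4, d_0 = (m_1 - m_0)/(6h_0) = 101/4, b_0 = Δ_0 - h_0(2m_0 + m_1)/6 = 0.

-40.2500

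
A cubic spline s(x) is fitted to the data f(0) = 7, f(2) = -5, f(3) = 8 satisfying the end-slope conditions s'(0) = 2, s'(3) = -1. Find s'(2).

10

Put σ_i = s'' at the i-th knot. Here h = (2, 1) and Δ = (-6, 13), so the interior equations h_(i-1)·σ_(i-1) + 2(h_(i-1)+h_i)·σ_i + h_i·σ_(i+1) = 6(Δ_i − Δ_(i-1)) read
  2·σ_0 + 6·σ_1 + 1·σ_2 = 6(Δ_1 - Δ_0) = 114
Clamped end conditions give two more equations: 2h_0·σ_0 + h_0·σ_1 = 6(Δ_0 - s'(0)) = -48 and h_1·σ_1 + 2h_1·σ_2 = 6(s'(3) - Δ_1) = -84.
Solving: σ_0 = -32, σ_1 = 40, σ_2 = -62.
On [2, 3], s'(x) = b_1 + 2c_1·(x - 2) + 3d_1·(x - 2)² with b_1 = Δ_1 - h_1(2σ_1 + σ_2)/6 = 10, c_1 = σ_1/2 = 20, d_1 = (σ_2 - σ_1)/(6h_1) = -17. So s'(2) = 10.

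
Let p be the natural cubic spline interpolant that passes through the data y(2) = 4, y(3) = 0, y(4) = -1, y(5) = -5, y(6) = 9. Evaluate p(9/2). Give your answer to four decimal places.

-4.0246

Write M_i for p''(x_i). With h_i = 1, 1, 1, 1 and divided differences Δ_i = -4, -1, -4, 14, the continuity of p' gives the tridiagonal system
  1·M_0 + 4·M_1 + 1·M_2 = 6(Δ_1 - Δ_0) = 18
  1·M_1 + 4·M_2 + 1·M_3 = 6(Δ_2 - Δ_1) = -18
  1·M_2 + 4·M_3 + 1·M_4 = 6(Δ_3 - Δ_2) = 108
Natural end conditions: M_0 = M_4 = 0.
Solving the tridiagonal system: M_0 = 0, M_1 = 225/28, M_2 = -99/7, M_3 = 855/28, M_4 = 0.
On [4, 5], p(x) = -1 - 35/8·(x - 4) - 99/14·(x - 4)² + 417/56·(x - 4)³.
With (x - 4) = 1/2: p(9/2) = -1803/448.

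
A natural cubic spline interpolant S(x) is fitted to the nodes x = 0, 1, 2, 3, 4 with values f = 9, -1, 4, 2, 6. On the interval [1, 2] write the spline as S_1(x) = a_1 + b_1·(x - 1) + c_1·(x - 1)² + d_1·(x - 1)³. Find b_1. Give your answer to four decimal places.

Put σ_i = S'' at the i-th knot. Here h = (1, 1, 1, 1) and Δ = (-10, 5, -2, 4), so the interior equations h_(i-1)·σ_(i-1) + 2(h_(i-1)+h_i)·σ_i + h_i·σ_(i+1) = 6(Δ_i − Δ_(i-1)) read
  1·σ_0 + 4·σ_1 + 1·σ_2 = 6(Δ_1 - Δ_0) = 90
  1·σ_1 + 4·σ_2 + 1·σ_3 = 6(Δ_2 - Δ_1) = -42
  1·σ_2 + 4·σ_3 + 1·σ_4 = 6(Δ_3 - Δ_2) = 36
Natural end conditions: σ_0 = σ_4 = 0.
Solving the tridiagonal system: σ_0 = 0, σ_1 = 111/4, σ_2 = -21, σ_3 = 57/4, σ_4 = 0.
On [1, 2], with S_1(x) = a_1 + b_1·(x - 1) + c_1·(x - 1)² + d_1·(x - 1)³: c_1 = σ_1/2 = 111/8, d_1 = (σ_2 - σ_1)/(6h_1) = -65/8, b_1 = Δ_1 - h_1(2σ_1 + σ_2)/6 = -3/4.

-0.7500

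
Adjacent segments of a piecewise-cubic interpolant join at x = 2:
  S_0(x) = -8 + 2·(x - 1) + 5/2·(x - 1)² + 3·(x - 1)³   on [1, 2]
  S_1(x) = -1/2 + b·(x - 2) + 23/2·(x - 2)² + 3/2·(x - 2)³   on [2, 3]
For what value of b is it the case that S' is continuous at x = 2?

S_0'(x) = 2 + 5·(x - 1) + 9·(x - 1)², so S_0'(2) = 16. On the right, S_1'(2) = b, so b = 16.

16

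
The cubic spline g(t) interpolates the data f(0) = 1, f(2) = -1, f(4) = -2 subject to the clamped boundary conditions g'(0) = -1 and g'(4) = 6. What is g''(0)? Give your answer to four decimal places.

Let m_i = g''(x_i). Step sizes h_i = 2, 2; slopes of the chords Δ_i = (y_(i+1) - y_i)/h_i = -1, -1/2.
  2·m_0 + 8·m_1 + 2·m_2 = 6(Δ_1 - Δ_0) = 3
Clamped end conditions give two more equations: 2h_0·m_0 + h_0·m_1 = 6(Δ_0 - g'(0)) = 0 and h_1·m_1 + 2h_1·m_2 = 6(g'(4) - Δ_1) = 39.
Hence m_0 = 11/8, m_1 = -11/4, m_2 = 89/8.

1.3750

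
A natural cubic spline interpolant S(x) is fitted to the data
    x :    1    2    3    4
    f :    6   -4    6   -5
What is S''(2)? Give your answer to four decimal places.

Put σ_i = S'' at the i-th knot. Here h = (1, 1, 1) and Δ = (-10, 10, -11), so the interior equations h_(i-1)·σ_(i-1) + 2(h_(i-1)+h_i)·σ_i + h_i·σ_(i+1) = 6(Δ_i − Δ_(i-1)) read
  1·σ_0 + 4·σ_1 + 1·σ_2 = 6(Δ_1 - Δ_0) = 120
  1·σ_1 + 4·σ_2 + 1·σ_3 = 6(Δ_2 - Δ_1) = -126
Natural end conditions: σ_0 = σ_3 = 0.
Hence σ_0 = 0, σ_1 = 202/5, σ_2 = -208/5, σ_3 = 0.

40.4000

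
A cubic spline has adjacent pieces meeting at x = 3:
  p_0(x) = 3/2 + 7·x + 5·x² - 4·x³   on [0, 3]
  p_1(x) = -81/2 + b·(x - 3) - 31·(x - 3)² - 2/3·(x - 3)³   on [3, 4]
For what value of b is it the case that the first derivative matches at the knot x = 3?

-71

p_0'(x) = 7 + 10·x - 12·x², so p_0'(3) = -71. On the right, p_1'(3) = b, so b = -71.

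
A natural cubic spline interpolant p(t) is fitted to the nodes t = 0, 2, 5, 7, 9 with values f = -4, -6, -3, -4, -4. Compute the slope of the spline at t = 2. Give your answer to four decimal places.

0.1105

With m_i denoting the second derivative at x_i, h_i = 2, 3, 2, 2, and Δ_i = (y_(i+1) − y_i)/h_i = -1, 1, -1/2, 0:
  2·m_0 + 10·m_1 + 3·m_2 = 6(Δ_1 - Δ_0) = 12
  3·m_1 + 10·m_2 + 2·m_3 = 6(Δ_2 - Δ_1) = -9
  2·m_2 + 8·m_3 + 2·m_4 = 6(Δ_3 - Δ_2) = 3
Natural end conditions: m_0 = m_4 = 0.
Hence m_0 = 0, m_1 = 573/344, m_2 = -267/172, m_3 = 525/688, m_4 = 0.
On [2, 5], p'(t) = b_1 + 2c_1·(t - 2) + 3d_1·(t - 2)² with b_1 = Δ_1 - h_1(2m_1 + m_2)/6 = 19/172, c_1 = m_1/2 = 573/688, d_1 = (m_2 - m_1)/(6h_1) = -123/688. So p'(2) = 19/172.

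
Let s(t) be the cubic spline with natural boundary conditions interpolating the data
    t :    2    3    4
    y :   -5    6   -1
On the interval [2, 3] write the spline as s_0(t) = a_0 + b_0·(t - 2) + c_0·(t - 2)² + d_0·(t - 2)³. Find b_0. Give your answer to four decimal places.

15.5000

Let m_i = s''(x_i). Step sizes h_i = 1, 1; slopes of the chords Δ_i = (y_(i+1) - y_i)/h_i = 11, -7.
  1·m_0 + 4·m_1 + 1·m_2 = 6(Δ_1 - Δ_0) = -108
Natural end conditions: m_0 = m_2 = 0.
Solving the tridiagonal system: m_0 = 0, m_1 = -27, m_2 = 0.
On [2, 3], with s_0(t) = a_0 + b_0·(t - 2) + c_0·(t - 2)² + d_0·(t - 2)³: c_0 = m_0/2 = 0, d_0 = (m_1 - m_0)/(6h_0) = -9/2, b_0 = Δ_0 - h_0(2m_0 + m_1)/6 = 31/2.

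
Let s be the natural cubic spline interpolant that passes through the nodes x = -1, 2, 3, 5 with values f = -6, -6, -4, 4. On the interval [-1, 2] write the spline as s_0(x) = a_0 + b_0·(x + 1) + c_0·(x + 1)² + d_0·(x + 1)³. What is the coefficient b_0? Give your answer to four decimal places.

Write σ_i for s''(x_i). With h_i = 3, 1, 2 and divided differences Δ_i = 0, 2, 4, the continuity of s' gives the tridiagonal system
  3·σ_0 + 8·σ_1 + 1·σ_2 = 6(Δ_1 - Δ_0) = 12
  1·σ_1 + 6·σ_2 + 2·σ_3 = 6(Δ_2 - Δ_1) = 12
Natural end conditions: σ_0 = σ_3 = 0.
Solving: σ_0 = 0, σ_1 = 60/47, σ_2 = 84/47, σ_3 = 0.
On [-1, 2], with s_0(x) = a_0 + b_0·(x + 1) + c_0·(x + 1)² + d_0·(x + 1)³: c_0 = σ_0/2 = 0, d_0 = (σ_1 - σ_0)/(6h_0) = 10/141, b_0 = Δ_0 - h_0(2σ_0 + σ_1)/6 = -30/47.

-0.6383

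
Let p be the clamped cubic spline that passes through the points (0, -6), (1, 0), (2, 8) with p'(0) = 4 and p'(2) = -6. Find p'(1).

Let M_i = p''(x_i). Step sizes h_i = 1, 1; slopes of the chords Δ_i = (y_(i+1) - y_i)/h_i = 6, 8.
  1·M_0 + 4·M_1 + 1·M_2 = 6(Δ_1 - Δ_0) = 12
Clamped end conditions give two more equations: 2h_0·M_0 + h_0·M_1 = 6(Δ_0 - p'(0)) = 12 and h_1·M_1 + 2h_1·M_2 = 6(p'(2) - Δ_1) = -84.
Hence M_0 = -2, M_1 = 16, M_2 = -50.
On [1, 2], p'(x) = b_1 + 2c_1·(x - 1) + 3d_1·(x - 1)² with b_1 = Δ_1 - h_1(2M_1 + M_2)/6 = 11, c_1 = M_1/2 = 8, d_1 = (M_2 - M_1)/(6h_1) = -11. So p'(1) = 11.

11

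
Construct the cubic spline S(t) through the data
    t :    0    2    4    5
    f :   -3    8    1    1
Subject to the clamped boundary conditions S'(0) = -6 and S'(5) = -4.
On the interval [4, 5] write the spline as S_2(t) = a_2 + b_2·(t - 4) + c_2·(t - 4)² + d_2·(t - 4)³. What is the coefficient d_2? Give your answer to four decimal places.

-4.9565

Write M_i for S''(x_i). With h_i = 2, 2, 1 and divided differences Δ_i = 11/2, -7/2, 0, the continuity of S' gives the tridiagonal system
  2·M_0 + 8·M_1 + 2·M_2 = 6(Δ_1 - Δ_0) = -54
  2·M_1 + 6·M_2 + 1·M_3 = 6(Δ_2 - Δ_1) = 21
Clamped end conditions give two more equations: 2h_0·M_0 + h_0·M_1 = 6(Δ_0 - S'(0)) = 69 and h_2·M_2 + 2h_2·M_3 = 6(S'(5) - Δ_2) = -24.
Forward elimination and back-substitution give M_0 = 581/23, M_1 = -737/46, M_2 = 272/23, M_3 = -412/23.
On [4, 5], with S_2(t) = a_2 + b_2·(t - 4) + c_2·(t - 4)² + d_2·(t - 4)³: c_2 = M_2/2 = 136/23, d_2 = (M_3 - M_2)/(6h_2) = -114/23, b_2 = Δ_2 - h_2(2M_2 + M_3)/6 = -22/23.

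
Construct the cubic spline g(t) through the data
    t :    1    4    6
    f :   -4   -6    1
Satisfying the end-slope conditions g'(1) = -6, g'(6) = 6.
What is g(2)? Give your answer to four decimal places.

Let M_i = g''(x_i). Step sizes h_i = 3, 2; slopes of the chords Δ_i = (y_(i+1) - y_i)/h_i = -2/3, 7/2.
  3·M_0 + 10·M_1 + 2·M_2 = 6(Δ_1 - Δ_0) = 25
Clamped end conditions give two more equations: 2h_0·M_0 + h_0·M_1 = 6(Δ_0 - g'(1)) = 32 and h_1·M_1 + 2h_1·M_2 = 6(g'(6) - Δ_1) = 15.
Solving the tridiagonal system: M_0 = 157/30, M_1 = 1/5, M_2 = 73/20.
On [1, 4], g(t) = -4 - 6·(t - 1) + 157/60·(t - 1)² - 151/540·(t - 1)³.
With (t - 1) = 1: g(2) = -2069/270.

-7.6630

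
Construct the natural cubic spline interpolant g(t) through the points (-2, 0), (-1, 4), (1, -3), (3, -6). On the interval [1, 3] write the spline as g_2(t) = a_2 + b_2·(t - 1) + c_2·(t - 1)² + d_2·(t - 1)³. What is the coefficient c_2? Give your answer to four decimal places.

1.8409

Put σ_i = g'' at the i-th knot. Here h = (1, 2, 2) and Δ = (4, -7/2, -3/2), so the interior equations h_(i-1)·σ_(i-1) + 2(h_(i-1)+h_i)·σ_i + h_i·σ_(i+1) = 6(Δ_i − Δ_(i-1)) read
  1·σ_0 + 6·σ_1 + 2·σ_2 = 6(Δ_1 - Δ_0) = -45
  2·σ_1 + 8·σ_2 + 2·σ_3 = 6(Δ_2 - Δ_1) = 12
Natural end conditions: σ_0 = σ_3 = 0.
Solving the tridiagonal system: σ_0 = 0, σ_1 = -96/11, σ_2 = 81/22, σ_3 = 0.
On [1, 3], with g_2(t) = a_2 + b_2·(t - 1) + c_2·(t - 1)² + d_2·(t - 1)³: c_2 = σ_2/2 = 81/44, d_2 = (σ_3 - σ_2)/(6h_2) = -27/88, b_2 = Δ_2 - h_2(2σ_2 + σ_3)/6 = -87/22.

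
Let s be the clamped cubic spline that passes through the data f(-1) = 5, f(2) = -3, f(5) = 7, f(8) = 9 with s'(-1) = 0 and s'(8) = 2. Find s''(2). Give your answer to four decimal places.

5.1556

Put σ_i = s'' at the i-th knot. Here h = (3, 3, 3) and Δ = (-8/3, 10/3, 2/3), so the interior equations h_(i-1)·σ_(i-1) + 2(h_(i-1)+h_i)·σ_i + h_i·σ_(i+1) = 6(Δ_i − Δ_(i-1)) read
  3·σ_0 + 12·σ_1 + 3·σ_2 = 6(Δ_1 - Δ_0) = 36
  3·σ_1 + 12·σ_2 + 3·σ_3 = 6(Δ_2 - Δ_1) = -16
Clamped end conditions give two more equations: 2h_0·σ_0 + h_0·σ_1 = 6(Δ_0 - s'(-1)) = -16 and h_2·σ_2 + 2h_2·σ_3 = 6(s'(8) - Δ_2) = 8.
Forward elimination and back-substitution give σ_0 = -236/45, σ_1 = 232/45, σ_2 = -152/45, σ_3 = 136/45.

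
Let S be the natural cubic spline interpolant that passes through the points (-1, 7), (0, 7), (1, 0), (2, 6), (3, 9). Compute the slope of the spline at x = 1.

Put σ_i = S'' at the i-th knot. Here h = (1, 1, 1, 1) and Δ = (0, -7, 6, 3), so the interior equations h_(i-1)·σ_(i-1) + 2(h_(i-1)+h_i)·σ_i + h_i·σ_(i+1) = 6(Δ_i − Δ_(i-1)) read
  1·σ_0 + 4·σ_1 + 1·σ_2 = 6(Δ_1 - Δ_0) = -42
  1·σ_1 + 4·σ_2 + 1·σ_3 = 6(Δ_2 - Δ_1) = 78
  1·σ_2 + 4·σ_3 + 1·σ_4 = 6(Δ_3 - Δ_2) = -18
Natural end conditions: σ_0 = σ_4 = 0.
Forward elimination and back-substitution give σ_0 = 0, σ_1 = -120/7, σ_2 = 186/7, σ_3 = -78/7, σ_4 = 0.
On [1, 2], S'(x) = b_2 + 2c_2·(x - 1) + 3d_2·(x - 1)² with b_2 = Δ_2 - h_2(2σ_2 + σ_3)/6 = -1, c_2 = σ_2/2 = 93/7, d_2 = (σ_3 - σ_2)/(6h_2) = -44/7. So S'(1) = -1.

-1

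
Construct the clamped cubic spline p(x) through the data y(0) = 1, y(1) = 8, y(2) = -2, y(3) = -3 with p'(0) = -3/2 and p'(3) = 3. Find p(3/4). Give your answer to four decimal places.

6.7797

Let m_i = p''(x_i). Step sizes h_i = 1, 1, 1; slopes of the chords Δ_i = (y_(i+1) - y_i)/h_i = 7, -10, -1.
  1·m_0 + 4·m_1 + 1·m_2 = 6(Δ_1 - Δ_0) = -102
  1·m_1 + 4·m_2 + 1·m_3 = 6(Δ_2 - Δ_1) = 54
Clamped end conditions give two more equations: 2h_0·m_0 + h_0·m_1 = 6(Δ_0 - p'(0)) = 51 and h_2·m_2 + 2h_2·m_3 = 6(p'(3) - Δ_2) = 24.
Forward elimination and back-substitution give m_0 = 236/5, m_1 = -217/5, m_2 = 122/5, m_3 = -1/5.
On [0, 1], p(x) = 1 - 3/2·x + 118/5·x² - 151/10·x³.
With x = 3/4: p(3/4) = 4339/640.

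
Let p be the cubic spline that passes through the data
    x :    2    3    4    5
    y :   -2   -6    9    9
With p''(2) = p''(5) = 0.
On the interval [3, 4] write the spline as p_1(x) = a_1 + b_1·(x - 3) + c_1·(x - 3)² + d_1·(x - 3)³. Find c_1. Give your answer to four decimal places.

With M_i denoting the second derivative at x_i, h_i = 1, 1, 1, and Δ_i = (y_(i+1) − y_i)/h_i = -4, 15, 0:
  1·M_0 + 4·M_1 + 1·M_2 = 6(Δ_1 - Δ_0) = 114
  1·M_1 + 4·M_2 + 1·M_3 = 6(Δ_2 - Δ_1) = -90
Natural end conditions: M_0 = M_3 = 0.
Solving the tridiagonal system: M_0 = 0, M_1 = 182/5, M_2 = -158/5, M_3 = 0.
On [3, 4], with p_1(x) = a_1 + b_1·(x - 3) + c_1·(x - 3)² + d_1·(x - 3)³: c_1 = M_1/2 = 91/5, d_1 = (M_2 - M_1)/(6h_1) = -34/3, b_1 = Δ_1 - h_1(2M_1 + M_2)/6 = 122/15.

18.2000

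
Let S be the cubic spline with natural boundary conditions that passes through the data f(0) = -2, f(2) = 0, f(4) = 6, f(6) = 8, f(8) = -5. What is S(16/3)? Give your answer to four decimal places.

Write σ_i for S''(x_i). With h_i = 2, 2, 2, 2 and divided differences Δ_i = 1, 3, 1, -13/2, the continuity of S' gives the tridiagonal system
  2·σ_0 + 8·σ_1 + 2·σ_2 = 6(Δ_1 - Δ_0) = 12
  2·σ_1 + 8·σ_2 + 2·σ_3 = 6(Δ_2 - Δ_1) = -12
  2·σ_2 + 8·σ_3 + 2·σ_4 = 6(Δ_3 - Δ_2) = -45
Natural end conditions: σ_0 = σ_4 = 0.
Solving the tridiagonal system: σ_0 = 0, σ_1 = 183/112, σ_2 = -15/28, σ_3 = -615/112, σ_4 = 0.
On [4, 6], S(x) = 6 + 51/16·(x - 4) - 15/56·(x - 4)² - 185/448·(x - 4)³.
With (x - 4) = 4/3: S(16/3) = 6649/756.

8.7950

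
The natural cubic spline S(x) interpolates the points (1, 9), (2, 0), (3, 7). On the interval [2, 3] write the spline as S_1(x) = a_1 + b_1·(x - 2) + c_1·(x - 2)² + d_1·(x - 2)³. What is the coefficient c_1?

12

Let m_i = S''(x_i). Step sizes h_i = 1, 1; slopes of the chords Δ_i = (y_(i+1) - y_i)/h_i = -9, 7.
  1·m_0 + 4·m_1 + 1·m_2 = 6(Δ_1 - Δ_0) = 96
Natural end conditions: m_0 = m_2 = 0.
Solving the tridiagonal system: m_0 = 0, m_1 = 24, m_2 = 0.
On [2, 3], with S_1(x) = a_1 + b_1·(x - 2) + c_1·(x - 2)² + d_1·(x - 2)³: c_1 = m_1/2 = 12, d_1 = (m_2 - m_1)/(6h_1) = -4, b_1 = Δ_1 - h_1(2m_1 + m_2)/6 = -1.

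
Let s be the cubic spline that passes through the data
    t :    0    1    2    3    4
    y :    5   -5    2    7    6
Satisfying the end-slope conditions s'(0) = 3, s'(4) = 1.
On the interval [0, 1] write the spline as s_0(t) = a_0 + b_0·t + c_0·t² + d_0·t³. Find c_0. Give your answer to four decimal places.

-30.4107

Put σ_i = s'' at the i-th knot. Here h = (1, 1, 1, 1) and Δ = (-10, 7, 5, -1), so the interior equations h_(i-1)·σ_(i-1) + 2(h_(i-1)+h_i)·σ_i + h_i·σ_(i+1) = 6(Δ_i − Δ_(i-1)) read
  1·σ_0 + 4·σ_1 + 1·σ_2 = 6(Δ_1 - Δ_0) = 102
  1·σ_1 + 4·σ_2 + 1·σ_3 = 6(Δ_2 - Δ_1) = -12
  1·σ_2 + 4·σ_3 + 1·σ_4 = 6(Δ_3 - Δ_2) = -36
Clamped end conditions give two more equations: 2h_0·σ_0 + h_0·σ_1 = 6(Δ_0 - s'(0)) = -78 and h_3·σ_3 + 2h_3·σ_4 = 6(s'(4) - Δ_3) = 12.
Forward elimination and back-substitution give σ_0 = -1703/28, σ_1 = 611/14, σ_2 = -47/4, σ_3 = -121/14, σ_4 = 289/28.
On [0, 1], with s_0(t) = a_0 + b_0·t + c_0·t² + d_0·t³: c_0 = σ_0/2 = -1703/56, d_0 = (σ_1 - σ_0)/(6h_0) = 975/56, b_0 = Δ_0 - h_0(2σ_0 + σ_1)/6 = 3.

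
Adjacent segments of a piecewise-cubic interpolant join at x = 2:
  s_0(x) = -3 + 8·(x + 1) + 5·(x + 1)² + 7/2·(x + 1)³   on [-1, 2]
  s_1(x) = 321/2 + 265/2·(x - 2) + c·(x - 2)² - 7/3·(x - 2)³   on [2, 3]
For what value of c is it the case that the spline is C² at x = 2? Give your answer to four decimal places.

s_0''(x) = 10 + 21·(x + 1), so s_0''(2) = 73. On the right, s_1''(2) = 2c, so c = 73/2.

36.5000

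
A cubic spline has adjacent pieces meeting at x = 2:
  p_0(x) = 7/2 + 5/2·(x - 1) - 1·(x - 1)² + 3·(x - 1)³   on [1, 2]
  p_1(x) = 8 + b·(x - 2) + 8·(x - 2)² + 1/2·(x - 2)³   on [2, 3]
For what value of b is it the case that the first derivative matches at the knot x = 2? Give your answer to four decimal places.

p_0'(x) = 5/2 - 2·(x - 1) + 9·(x - 1)², so p_0'(2) = 19/2. On the right, p_1'(2) = b, so b = 19/2.

9.5000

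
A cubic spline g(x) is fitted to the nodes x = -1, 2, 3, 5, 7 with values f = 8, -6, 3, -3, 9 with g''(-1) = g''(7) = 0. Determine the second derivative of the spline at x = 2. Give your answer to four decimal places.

12.4767

Let σ_i = g''(x_i). Step sizes h_i = 3, 1, 2, 2; slopes of the chords Δ_i = (y_(i+1) - y_i)/h_i = -14/3, 9, -3, 6.
  3·σ_0 + 8·σ_1 + 1·σ_2 = 6(Δ_1 - Δ_0) = 82
  1·σ_1 + 6·σ_2 + 2·σ_3 = 6(Δ_2 - Δ_1) = -72
  2·σ_2 + 8·σ_3 + 2·σ_4 = 6(Δ_3 - Δ_2) = 54
Natural end conditions: σ_0 = σ_4 = 0.
Solving: σ_0 = 0, σ_1 = 1073/86, σ_2 = -766/43, σ_3 = 1927/172, σ_4 = 0.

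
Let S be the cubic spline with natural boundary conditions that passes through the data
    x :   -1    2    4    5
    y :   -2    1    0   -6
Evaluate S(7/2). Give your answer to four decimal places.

Write M_i for S''(x_i). With h_i = 3, 2, 1 and divided differences Δ_i = 1, -1/2, -6, the continuity of S' gives the tridiagonal system
  3·M_0 + 10·M_1 + 2·M_2 = 6(Δ_1 - Δ_0) = -9
  2·M_1 + 6·M_2 + 1·M_3 = 6(Δ_2 - Δ_1) = -33
Natural end conditions: M_0 = M_3 = 0.
Forward elimination and back-substitution give M_0 = 0, M_1 = 3/14, M_2 = -39/7, M_3 = 0.
On [2, 4], S(x) = 1 + 17/14·(x - 2) + 3/28·(x - 2)² - 27/56·(x - 2)³.
With (x - 2) = 3/2: S(7/2) = 643/448.

1.4353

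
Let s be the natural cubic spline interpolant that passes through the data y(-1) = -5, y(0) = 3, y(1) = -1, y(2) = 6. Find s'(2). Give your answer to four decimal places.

Let M_i = s''(x_i). Step sizes h_i = 1, 1, 1; slopes of the chords Δ_i = (y_(i+1) - y_i)/h_i = 8, -4, 7.
  1·M_0 + 4·M_1 + 1·M_2 = 6(Δ_1 - Δ_0) = -72
  1·M_1 + 4·M_2 + 1·M_3 = 6(Δ_2 - Δ_1) = 66
Natural end conditions: M_0 = M_3 = 0.
Hence M_0 = 0, M_1 = -118/5, M_2 = 112/5, M_3 = 0.
On [1, 2], s'(x) = b_2 + 2c_2·(x - 1) + 3d_2·(x - 1)² with b_2 = Δ_2 - h_2(2M_2 + M_3)/6 = -7/15, c_2 = M_2/2 = 56/5, d_2 = (M_3 - M_2)/(6h_2) = -56/15. So s'(2) = 161/15.

10.7333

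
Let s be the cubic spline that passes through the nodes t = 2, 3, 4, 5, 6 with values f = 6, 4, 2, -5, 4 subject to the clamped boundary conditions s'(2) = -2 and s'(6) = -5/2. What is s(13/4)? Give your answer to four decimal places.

Let M_i = s''(x_i). Step sizes h_i = 1, 1, 1, 1; slopes of the chords Δ_i = (y_(i+1) - y_i)/h_i = -2, -2, -7, 9.
  1·M_0 + 4·M_1 + 1·M_2 = 6(Δ_1 - Δ_0) = 0
  1·M_1 + 4·M_2 + 1·M_3 = 6(Δ_2 - Δ_1) = -30
  1·M_2 + 4·M_3 + 1·M_4 = 6(Δ_3 - Δ_2) = 96
Clamped end conditions give two more equations: 2h_0·M_0 + h_0·M_1 = 6(Δ_0 - s'(2)) = 0 and h_3·M_3 + 2h_3·M_4 = 6(s'(6) - Δ_3) = -69.
Solving the tridiagonal system: M_0 = -157/56, M_1 = 157/28, M_2 = -157/8, M_3 = 1201/28, M_4 = -3133/56.
On [3, 4], s(t) = 4 - 67/112·(t - 3) + 157/56·(t - 3)² - 471/112·(t - 3)³.
With (t - 3) = 1/4: s(13/4) = 4055/1024.

3.9600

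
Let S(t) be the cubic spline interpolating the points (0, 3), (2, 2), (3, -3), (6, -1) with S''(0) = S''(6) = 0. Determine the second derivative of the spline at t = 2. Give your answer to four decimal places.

Let σ_i = S''(x_i). Step sizes h_i = 2, 1, 3; slopes of the chords Δ_i = (y_(i+1) - y_i)/h_i = -1/2, -5, 2/3.
  2·σ_0 + 6·σ_1 + 1·σ_2 = 6(Δ_1 - Δ_0) = -27
  1·σ_1 + 8·σ_2 + 3·σ_3 = 6(Δ_2 - Δ_1) = 34
Natural end conditions: σ_0 = σ_3 = 0.
Hence σ_0 = 0, σ_1 = -250/47, σ_2 = 231/47, σ_3 = 0.

-5.3191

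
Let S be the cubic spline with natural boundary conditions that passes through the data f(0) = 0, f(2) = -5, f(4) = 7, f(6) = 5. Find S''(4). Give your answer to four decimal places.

With σ_i denoting the second derivative at x_i, h_i = 2, 2, 2, and Δ_i = (y_(i+1) − y_i)/h_i = -5/2, 6, -1:
  2·σ_0 + 8·σ_1 + 2·σ_2 = 6(Δ_1 - Δ_0) = 51
  2·σ_1 + 8·σ_2 + 2·σ_3 = 6(Δ_2 - Δ_1) = -42
Natural end conditions: σ_0 = σ_3 = 0.
Hence σ_0 = 0, σ_1 = 41/5, σ_2 = -73/10, σ_3 = 0.

-7.3000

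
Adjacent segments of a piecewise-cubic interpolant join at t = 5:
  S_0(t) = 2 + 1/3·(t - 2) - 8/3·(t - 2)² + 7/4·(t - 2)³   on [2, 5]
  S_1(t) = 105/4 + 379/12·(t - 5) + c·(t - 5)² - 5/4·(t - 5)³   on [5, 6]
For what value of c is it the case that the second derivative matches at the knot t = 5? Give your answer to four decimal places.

13.0833

S_0''(t) = -16/3 + 21/2·(t - 2), so S_0''(5) = 157/6. On the right, S_1''(5) = 2c, so c = 157/12.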